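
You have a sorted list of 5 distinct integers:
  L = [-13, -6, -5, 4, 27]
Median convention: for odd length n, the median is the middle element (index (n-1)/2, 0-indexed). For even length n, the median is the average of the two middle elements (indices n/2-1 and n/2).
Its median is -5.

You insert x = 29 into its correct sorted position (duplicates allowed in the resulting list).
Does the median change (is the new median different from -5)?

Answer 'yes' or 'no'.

Answer: yes

Derivation:
Old median = -5
Insert x = 29
New median = -1/2
Changed? yes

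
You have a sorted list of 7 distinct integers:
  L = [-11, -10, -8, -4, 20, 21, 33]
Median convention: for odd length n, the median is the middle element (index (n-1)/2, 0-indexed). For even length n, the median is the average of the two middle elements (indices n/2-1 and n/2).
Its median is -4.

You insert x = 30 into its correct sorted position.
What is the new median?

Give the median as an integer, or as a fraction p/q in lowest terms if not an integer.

Old list (sorted, length 7): [-11, -10, -8, -4, 20, 21, 33]
Old median = -4
Insert x = 30
Old length odd (7). Middle was index 3 = -4.
New length even (8). New median = avg of two middle elements.
x = 30: 6 elements are < x, 1 elements are > x.
New sorted list: [-11, -10, -8, -4, 20, 21, 30, 33]
New median = 8

Answer: 8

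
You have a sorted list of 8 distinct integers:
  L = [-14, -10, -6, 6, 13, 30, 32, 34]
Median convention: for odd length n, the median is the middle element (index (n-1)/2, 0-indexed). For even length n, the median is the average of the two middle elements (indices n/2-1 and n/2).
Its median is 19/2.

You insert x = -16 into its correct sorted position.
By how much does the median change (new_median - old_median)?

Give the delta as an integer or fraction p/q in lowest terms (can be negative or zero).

Old median = 19/2
After inserting x = -16: new sorted = [-16, -14, -10, -6, 6, 13, 30, 32, 34]
New median = 6
Delta = 6 - 19/2 = -7/2

Answer: -7/2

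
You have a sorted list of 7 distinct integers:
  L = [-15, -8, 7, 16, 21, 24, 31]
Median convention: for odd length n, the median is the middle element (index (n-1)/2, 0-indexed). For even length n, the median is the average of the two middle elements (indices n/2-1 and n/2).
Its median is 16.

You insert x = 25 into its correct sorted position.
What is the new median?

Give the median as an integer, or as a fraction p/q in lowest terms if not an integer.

Answer: 37/2

Derivation:
Old list (sorted, length 7): [-15, -8, 7, 16, 21, 24, 31]
Old median = 16
Insert x = 25
Old length odd (7). Middle was index 3 = 16.
New length even (8). New median = avg of two middle elements.
x = 25: 6 elements are < x, 1 elements are > x.
New sorted list: [-15, -8, 7, 16, 21, 24, 25, 31]
New median = 37/2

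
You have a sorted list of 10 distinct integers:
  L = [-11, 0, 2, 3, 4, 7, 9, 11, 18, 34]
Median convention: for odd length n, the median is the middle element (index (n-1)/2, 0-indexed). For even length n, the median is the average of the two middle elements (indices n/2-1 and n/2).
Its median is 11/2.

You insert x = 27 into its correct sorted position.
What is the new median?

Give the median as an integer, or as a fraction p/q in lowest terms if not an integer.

Old list (sorted, length 10): [-11, 0, 2, 3, 4, 7, 9, 11, 18, 34]
Old median = 11/2
Insert x = 27
Old length even (10). Middle pair: indices 4,5 = 4,7.
New length odd (11). New median = single middle element.
x = 27: 9 elements are < x, 1 elements are > x.
New sorted list: [-11, 0, 2, 3, 4, 7, 9, 11, 18, 27, 34]
New median = 7

Answer: 7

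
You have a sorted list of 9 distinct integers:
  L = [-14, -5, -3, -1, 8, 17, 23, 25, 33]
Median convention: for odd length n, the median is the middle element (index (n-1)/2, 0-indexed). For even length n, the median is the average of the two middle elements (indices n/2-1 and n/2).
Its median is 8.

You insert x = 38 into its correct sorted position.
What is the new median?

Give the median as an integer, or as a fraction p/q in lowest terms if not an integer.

Answer: 25/2

Derivation:
Old list (sorted, length 9): [-14, -5, -3, -1, 8, 17, 23, 25, 33]
Old median = 8
Insert x = 38
Old length odd (9). Middle was index 4 = 8.
New length even (10). New median = avg of two middle elements.
x = 38: 9 elements are < x, 0 elements are > x.
New sorted list: [-14, -5, -3, -1, 8, 17, 23, 25, 33, 38]
New median = 25/2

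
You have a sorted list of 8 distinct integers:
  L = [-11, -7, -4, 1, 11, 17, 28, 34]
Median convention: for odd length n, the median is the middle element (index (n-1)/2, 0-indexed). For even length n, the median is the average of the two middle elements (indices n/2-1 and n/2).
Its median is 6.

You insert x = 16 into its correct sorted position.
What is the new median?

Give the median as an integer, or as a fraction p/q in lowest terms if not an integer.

Old list (sorted, length 8): [-11, -7, -4, 1, 11, 17, 28, 34]
Old median = 6
Insert x = 16
Old length even (8). Middle pair: indices 3,4 = 1,11.
New length odd (9). New median = single middle element.
x = 16: 5 elements are < x, 3 elements are > x.
New sorted list: [-11, -7, -4, 1, 11, 16, 17, 28, 34]
New median = 11

Answer: 11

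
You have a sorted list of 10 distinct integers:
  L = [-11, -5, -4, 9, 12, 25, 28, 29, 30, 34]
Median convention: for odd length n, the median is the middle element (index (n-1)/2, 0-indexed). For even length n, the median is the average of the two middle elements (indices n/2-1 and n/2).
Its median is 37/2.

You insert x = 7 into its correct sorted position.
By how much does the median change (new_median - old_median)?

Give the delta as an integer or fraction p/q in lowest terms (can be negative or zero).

Old median = 37/2
After inserting x = 7: new sorted = [-11, -5, -4, 7, 9, 12, 25, 28, 29, 30, 34]
New median = 12
Delta = 12 - 37/2 = -13/2

Answer: -13/2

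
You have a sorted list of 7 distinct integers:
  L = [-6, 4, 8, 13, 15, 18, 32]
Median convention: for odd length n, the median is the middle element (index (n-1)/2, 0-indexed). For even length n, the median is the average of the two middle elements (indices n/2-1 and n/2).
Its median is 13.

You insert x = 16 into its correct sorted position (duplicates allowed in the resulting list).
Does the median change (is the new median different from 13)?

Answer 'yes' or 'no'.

Old median = 13
Insert x = 16
New median = 14
Changed? yes

Answer: yes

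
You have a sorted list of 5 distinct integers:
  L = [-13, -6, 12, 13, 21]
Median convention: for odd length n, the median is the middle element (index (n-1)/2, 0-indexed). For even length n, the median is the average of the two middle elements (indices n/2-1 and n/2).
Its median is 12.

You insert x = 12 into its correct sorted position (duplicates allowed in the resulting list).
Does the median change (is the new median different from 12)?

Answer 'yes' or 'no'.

Old median = 12
Insert x = 12
New median = 12
Changed? no

Answer: no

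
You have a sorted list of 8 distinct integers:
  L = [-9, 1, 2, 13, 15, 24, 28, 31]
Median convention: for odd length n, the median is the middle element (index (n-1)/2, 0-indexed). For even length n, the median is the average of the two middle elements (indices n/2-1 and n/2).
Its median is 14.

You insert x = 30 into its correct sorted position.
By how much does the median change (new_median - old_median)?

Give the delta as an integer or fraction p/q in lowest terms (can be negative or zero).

Old median = 14
After inserting x = 30: new sorted = [-9, 1, 2, 13, 15, 24, 28, 30, 31]
New median = 15
Delta = 15 - 14 = 1

Answer: 1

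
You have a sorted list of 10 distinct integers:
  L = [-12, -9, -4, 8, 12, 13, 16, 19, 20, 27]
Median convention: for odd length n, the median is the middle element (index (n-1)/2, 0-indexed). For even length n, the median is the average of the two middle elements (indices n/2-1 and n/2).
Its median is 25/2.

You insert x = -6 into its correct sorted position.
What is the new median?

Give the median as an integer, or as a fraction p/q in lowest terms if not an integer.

Old list (sorted, length 10): [-12, -9, -4, 8, 12, 13, 16, 19, 20, 27]
Old median = 25/2
Insert x = -6
Old length even (10). Middle pair: indices 4,5 = 12,13.
New length odd (11). New median = single middle element.
x = -6: 2 elements are < x, 8 elements are > x.
New sorted list: [-12, -9, -6, -4, 8, 12, 13, 16, 19, 20, 27]
New median = 12

Answer: 12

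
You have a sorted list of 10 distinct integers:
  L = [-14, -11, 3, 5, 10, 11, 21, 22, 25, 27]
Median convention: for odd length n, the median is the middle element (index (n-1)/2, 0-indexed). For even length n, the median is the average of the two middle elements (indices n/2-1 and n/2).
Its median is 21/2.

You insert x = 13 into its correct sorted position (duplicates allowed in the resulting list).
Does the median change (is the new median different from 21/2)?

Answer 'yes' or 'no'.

Answer: yes

Derivation:
Old median = 21/2
Insert x = 13
New median = 11
Changed? yes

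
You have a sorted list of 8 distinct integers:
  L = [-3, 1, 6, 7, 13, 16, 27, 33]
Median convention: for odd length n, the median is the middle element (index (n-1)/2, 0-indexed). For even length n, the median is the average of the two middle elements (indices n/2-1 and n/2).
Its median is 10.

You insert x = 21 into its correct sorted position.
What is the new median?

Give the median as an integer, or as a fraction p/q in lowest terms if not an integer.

Old list (sorted, length 8): [-3, 1, 6, 7, 13, 16, 27, 33]
Old median = 10
Insert x = 21
Old length even (8). Middle pair: indices 3,4 = 7,13.
New length odd (9). New median = single middle element.
x = 21: 6 elements are < x, 2 elements are > x.
New sorted list: [-3, 1, 6, 7, 13, 16, 21, 27, 33]
New median = 13

Answer: 13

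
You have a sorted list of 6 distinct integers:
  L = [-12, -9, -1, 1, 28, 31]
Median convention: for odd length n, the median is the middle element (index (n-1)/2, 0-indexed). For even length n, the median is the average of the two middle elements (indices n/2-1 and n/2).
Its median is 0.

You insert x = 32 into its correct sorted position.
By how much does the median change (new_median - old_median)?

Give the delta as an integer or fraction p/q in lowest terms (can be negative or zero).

Old median = 0
After inserting x = 32: new sorted = [-12, -9, -1, 1, 28, 31, 32]
New median = 1
Delta = 1 - 0 = 1

Answer: 1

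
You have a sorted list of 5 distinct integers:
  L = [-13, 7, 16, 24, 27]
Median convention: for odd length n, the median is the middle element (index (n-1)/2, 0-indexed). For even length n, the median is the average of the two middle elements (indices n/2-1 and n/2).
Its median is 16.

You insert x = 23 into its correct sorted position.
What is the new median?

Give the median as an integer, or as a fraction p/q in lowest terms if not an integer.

Old list (sorted, length 5): [-13, 7, 16, 24, 27]
Old median = 16
Insert x = 23
Old length odd (5). Middle was index 2 = 16.
New length even (6). New median = avg of two middle elements.
x = 23: 3 elements are < x, 2 elements are > x.
New sorted list: [-13, 7, 16, 23, 24, 27]
New median = 39/2

Answer: 39/2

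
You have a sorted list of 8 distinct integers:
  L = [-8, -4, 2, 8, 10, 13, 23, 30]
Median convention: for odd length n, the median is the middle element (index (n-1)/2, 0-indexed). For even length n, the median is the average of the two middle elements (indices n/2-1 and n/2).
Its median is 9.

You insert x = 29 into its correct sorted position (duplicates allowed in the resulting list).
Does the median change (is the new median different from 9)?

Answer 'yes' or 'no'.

Answer: yes

Derivation:
Old median = 9
Insert x = 29
New median = 10
Changed? yes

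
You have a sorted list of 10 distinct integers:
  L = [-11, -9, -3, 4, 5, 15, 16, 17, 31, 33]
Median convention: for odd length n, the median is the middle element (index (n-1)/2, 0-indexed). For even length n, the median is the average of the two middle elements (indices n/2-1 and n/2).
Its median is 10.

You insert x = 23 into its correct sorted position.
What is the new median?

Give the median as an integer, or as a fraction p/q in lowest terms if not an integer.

Answer: 15

Derivation:
Old list (sorted, length 10): [-11, -9, -3, 4, 5, 15, 16, 17, 31, 33]
Old median = 10
Insert x = 23
Old length even (10). Middle pair: indices 4,5 = 5,15.
New length odd (11). New median = single middle element.
x = 23: 8 elements are < x, 2 elements are > x.
New sorted list: [-11, -9, -3, 4, 5, 15, 16, 17, 23, 31, 33]
New median = 15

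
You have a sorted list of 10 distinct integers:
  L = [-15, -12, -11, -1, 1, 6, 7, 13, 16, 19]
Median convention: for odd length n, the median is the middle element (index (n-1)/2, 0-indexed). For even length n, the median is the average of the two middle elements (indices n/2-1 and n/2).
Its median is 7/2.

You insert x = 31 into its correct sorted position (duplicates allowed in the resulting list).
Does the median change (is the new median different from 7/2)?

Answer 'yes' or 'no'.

Answer: yes

Derivation:
Old median = 7/2
Insert x = 31
New median = 6
Changed? yes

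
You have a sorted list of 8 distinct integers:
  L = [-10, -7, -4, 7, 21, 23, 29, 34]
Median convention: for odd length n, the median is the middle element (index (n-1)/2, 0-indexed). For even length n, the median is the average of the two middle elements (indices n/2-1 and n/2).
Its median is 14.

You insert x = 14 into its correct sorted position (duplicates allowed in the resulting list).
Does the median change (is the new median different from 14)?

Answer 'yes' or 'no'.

Answer: no

Derivation:
Old median = 14
Insert x = 14
New median = 14
Changed? no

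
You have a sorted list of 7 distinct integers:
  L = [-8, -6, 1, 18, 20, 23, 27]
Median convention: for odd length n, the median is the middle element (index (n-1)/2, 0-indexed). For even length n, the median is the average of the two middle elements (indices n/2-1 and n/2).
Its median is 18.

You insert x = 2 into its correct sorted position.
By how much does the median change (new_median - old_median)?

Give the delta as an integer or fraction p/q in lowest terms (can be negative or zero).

Answer: -8

Derivation:
Old median = 18
After inserting x = 2: new sorted = [-8, -6, 1, 2, 18, 20, 23, 27]
New median = 10
Delta = 10 - 18 = -8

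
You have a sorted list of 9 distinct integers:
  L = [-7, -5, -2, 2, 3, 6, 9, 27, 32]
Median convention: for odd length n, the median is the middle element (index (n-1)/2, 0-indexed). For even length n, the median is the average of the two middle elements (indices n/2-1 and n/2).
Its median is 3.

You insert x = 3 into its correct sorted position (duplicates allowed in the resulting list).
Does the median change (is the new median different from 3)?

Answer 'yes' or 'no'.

Answer: no

Derivation:
Old median = 3
Insert x = 3
New median = 3
Changed? no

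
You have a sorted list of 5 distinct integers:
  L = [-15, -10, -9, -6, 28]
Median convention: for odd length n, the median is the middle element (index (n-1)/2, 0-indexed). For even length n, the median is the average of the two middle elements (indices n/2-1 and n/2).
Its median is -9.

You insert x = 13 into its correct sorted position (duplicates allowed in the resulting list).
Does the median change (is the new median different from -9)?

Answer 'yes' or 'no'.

Old median = -9
Insert x = 13
New median = -15/2
Changed? yes

Answer: yes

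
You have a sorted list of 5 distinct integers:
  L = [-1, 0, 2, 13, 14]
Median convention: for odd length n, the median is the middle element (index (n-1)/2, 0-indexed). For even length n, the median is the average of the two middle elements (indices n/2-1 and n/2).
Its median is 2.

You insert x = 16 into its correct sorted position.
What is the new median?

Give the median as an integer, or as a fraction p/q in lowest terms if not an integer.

Old list (sorted, length 5): [-1, 0, 2, 13, 14]
Old median = 2
Insert x = 16
Old length odd (5). Middle was index 2 = 2.
New length even (6). New median = avg of two middle elements.
x = 16: 5 elements are < x, 0 elements are > x.
New sorted list: [-1, 0, 2, 13, 14, 16]
New median = 15/2

Answer: 15/2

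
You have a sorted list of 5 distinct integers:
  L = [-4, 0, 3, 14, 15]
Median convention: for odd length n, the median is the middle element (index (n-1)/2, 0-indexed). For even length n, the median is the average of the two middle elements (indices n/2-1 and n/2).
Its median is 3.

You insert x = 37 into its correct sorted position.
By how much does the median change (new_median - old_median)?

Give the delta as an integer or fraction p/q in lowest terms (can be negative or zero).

Answer: 11/2

Derivation:
Old median = 3
After inserting x = 37: new sorted = [-4, 0, 3, 14, 15, 37]
New median = 17/2
Delta = 17/2 - 3 = 11/2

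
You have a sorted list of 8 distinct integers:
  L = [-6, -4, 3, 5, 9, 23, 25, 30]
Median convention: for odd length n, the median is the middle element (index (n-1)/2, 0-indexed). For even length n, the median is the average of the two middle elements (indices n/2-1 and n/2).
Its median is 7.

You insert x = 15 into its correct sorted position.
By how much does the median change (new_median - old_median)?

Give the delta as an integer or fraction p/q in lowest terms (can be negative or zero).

Old median = 7
After inserting x = 15: new sorted = [-6, -4, 3, 5, 9, 15, 23, 25, 30]
New median = 9
Delta = 9 - 7 = 2

Answer: 2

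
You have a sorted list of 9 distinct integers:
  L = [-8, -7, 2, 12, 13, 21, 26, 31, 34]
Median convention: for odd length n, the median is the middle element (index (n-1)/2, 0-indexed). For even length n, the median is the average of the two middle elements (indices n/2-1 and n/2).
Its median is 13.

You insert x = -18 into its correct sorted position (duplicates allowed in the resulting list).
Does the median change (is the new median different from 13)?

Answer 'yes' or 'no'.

Old median = 13
Insert x = -18
New median = 25/2
Changed? yes

Answer: yes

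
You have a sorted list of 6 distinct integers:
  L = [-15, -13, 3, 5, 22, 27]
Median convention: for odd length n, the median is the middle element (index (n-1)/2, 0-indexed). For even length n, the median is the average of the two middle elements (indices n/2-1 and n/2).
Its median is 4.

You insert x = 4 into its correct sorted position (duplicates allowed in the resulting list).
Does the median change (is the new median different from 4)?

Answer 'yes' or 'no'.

Answer: no

Derivation:
Old median = 4
Insert x = 4
New median = 4
Changed? no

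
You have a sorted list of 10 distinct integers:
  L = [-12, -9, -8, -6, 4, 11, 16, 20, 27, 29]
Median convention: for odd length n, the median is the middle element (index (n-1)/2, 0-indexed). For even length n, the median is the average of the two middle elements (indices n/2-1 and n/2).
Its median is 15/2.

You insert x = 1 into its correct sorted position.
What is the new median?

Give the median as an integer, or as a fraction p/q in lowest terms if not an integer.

Answer: 4

Derivation:
Old list (sorted, length 10): [-12, -9, -8, -6, 4, 11, 16, 20, 27, 29]
Old median = 15/2
Insert x = 1
Old length even (10). Middle pair: indices 4,5 = 4,11.
New length odd (11). New median = single middle element.
x = 1: 4 elements are < x, 6 elements are > x.
New sorted list: [-12, -9, -8, -6, 1, 4, 11, 16, 20, 27, 29]
New median = 4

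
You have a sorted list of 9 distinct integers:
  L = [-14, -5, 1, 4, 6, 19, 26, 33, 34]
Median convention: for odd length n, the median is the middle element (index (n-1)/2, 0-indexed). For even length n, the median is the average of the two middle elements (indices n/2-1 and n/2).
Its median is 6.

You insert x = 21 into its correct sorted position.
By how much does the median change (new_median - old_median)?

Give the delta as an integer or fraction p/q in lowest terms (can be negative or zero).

Old median = 6
After inserting x = 21: new sorted = [-14, -5, 1, 4, 6, 19, 21, 26, 33, 34]
New median = 25/2
Delta = 25/2 - 6 = 13/2

Answer: 13/2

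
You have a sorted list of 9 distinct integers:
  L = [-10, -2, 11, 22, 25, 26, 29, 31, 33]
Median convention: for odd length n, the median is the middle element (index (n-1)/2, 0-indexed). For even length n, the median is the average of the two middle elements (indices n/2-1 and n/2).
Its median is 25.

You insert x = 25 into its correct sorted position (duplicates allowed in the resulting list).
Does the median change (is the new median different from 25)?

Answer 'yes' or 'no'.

Answer: no

Derivation:
Old median = 25
Insert x = 25
New median = 25
Changed? no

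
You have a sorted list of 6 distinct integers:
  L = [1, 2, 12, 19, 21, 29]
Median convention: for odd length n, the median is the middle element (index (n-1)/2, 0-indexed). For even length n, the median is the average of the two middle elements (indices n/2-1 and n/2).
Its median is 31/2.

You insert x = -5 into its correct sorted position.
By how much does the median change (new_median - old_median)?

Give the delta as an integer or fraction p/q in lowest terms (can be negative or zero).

Answer: -7/2

Derivation:
Old median = 31/2
After inserting x = -5: new sorted = [-5, 1, 2, 12, 19, 21, 29]
New median = 12
Delta = 12 - 31/2 = -7/2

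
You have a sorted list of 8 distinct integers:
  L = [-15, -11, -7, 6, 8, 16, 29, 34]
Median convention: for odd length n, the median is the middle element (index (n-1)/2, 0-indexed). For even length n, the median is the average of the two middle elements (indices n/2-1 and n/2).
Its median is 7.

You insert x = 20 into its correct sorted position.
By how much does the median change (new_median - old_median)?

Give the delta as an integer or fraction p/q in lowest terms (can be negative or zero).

Answer: 1

Derivation:
Old median = 7
After inserting x = 20: new sorted = [-15, -11, -7, 6, 8, 16, 20, 29, 34]
New median = 8
Delta = 8 - 7 = 1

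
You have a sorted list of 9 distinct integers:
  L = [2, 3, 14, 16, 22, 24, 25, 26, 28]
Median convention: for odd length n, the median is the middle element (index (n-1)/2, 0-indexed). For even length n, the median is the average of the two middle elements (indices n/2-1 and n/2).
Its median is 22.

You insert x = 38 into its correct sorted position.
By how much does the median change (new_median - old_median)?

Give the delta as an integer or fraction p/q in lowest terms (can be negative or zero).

Old median = 22
After inserting x = 38: new sorted = [2, 3, 14, 16, 22, 24, 25, 26, 28, 38]
New median = 23
Delta = 23 - 22 = 1

Answer: 1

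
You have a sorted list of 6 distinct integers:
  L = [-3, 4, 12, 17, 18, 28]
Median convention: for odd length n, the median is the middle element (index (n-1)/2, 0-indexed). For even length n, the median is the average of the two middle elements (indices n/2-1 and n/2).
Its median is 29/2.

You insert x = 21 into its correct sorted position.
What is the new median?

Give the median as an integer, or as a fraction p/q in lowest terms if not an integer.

Old list (sorted, length 6): [-3, 4, 12, 17, 18, 28]
Old median = 29/2
Insert x = 21
Old length even (6). Middle pair: indices 2,3 = 12,17.
New length odd (7). New median = single middle element.
x = 21: 5 elements are < x, 1 elements are > x.
New sorted list: [-3, 4, 12, 17, 18, 21, 28]
New median = 17

Answer: 17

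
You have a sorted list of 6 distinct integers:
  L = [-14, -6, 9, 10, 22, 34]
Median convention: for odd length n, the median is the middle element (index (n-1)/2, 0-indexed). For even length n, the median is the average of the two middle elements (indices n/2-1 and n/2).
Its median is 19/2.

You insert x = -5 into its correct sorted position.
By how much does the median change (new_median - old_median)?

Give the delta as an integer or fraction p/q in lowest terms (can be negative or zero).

Old median = 19/2
After inserting x = -5: new sorted = [-14, -6, -5, 9, 10, 22, 34]
New median = 9
Delta = 9 - 19/2 = -1/2

Answer: -1/2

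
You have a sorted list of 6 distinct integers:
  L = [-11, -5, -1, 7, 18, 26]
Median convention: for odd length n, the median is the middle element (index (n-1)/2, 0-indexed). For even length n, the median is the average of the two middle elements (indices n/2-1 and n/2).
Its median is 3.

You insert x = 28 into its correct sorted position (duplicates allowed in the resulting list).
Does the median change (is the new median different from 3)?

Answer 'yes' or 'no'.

Old median = 3
Insert x = 28
New median = 7
Changed? yes

Answer: yes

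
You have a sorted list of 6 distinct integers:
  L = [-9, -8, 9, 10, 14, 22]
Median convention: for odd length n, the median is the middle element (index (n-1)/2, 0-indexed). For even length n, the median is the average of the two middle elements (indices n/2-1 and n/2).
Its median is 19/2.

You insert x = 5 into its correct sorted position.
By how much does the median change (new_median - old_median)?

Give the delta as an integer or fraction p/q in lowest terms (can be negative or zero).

Old median = 19/2
After inserting x = 5: new sorted = [-9, -8, 5, 9, 10, 14, 22]
New median = 9
Delta = 9 - 19/2 = -1/2

Answer: -1/2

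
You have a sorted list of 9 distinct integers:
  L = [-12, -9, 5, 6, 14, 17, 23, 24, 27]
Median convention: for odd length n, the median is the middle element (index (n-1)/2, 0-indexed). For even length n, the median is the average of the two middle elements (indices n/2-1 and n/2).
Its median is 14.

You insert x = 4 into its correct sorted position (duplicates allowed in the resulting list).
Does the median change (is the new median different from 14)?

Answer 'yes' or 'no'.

Old median = 14
Insert x = 4
New median = 10
Changed? yes

Answer: yes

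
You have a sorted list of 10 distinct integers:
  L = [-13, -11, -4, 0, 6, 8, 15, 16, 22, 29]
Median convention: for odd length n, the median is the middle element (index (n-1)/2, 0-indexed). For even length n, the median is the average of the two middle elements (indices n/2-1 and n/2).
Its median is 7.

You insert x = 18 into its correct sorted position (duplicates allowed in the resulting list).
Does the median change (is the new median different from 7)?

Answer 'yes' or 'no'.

Answer: yes

Derivation:
Old median = 7
Insert x = 18
New median = 8
Changed? yes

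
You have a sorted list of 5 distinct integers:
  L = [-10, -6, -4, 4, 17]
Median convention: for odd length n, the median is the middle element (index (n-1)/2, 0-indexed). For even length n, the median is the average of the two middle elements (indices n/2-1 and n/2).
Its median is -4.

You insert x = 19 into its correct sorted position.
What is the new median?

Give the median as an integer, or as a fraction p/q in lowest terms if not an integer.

Old list (sorted, length 5): [-10, -6, -4, 4, 17]
Old median = -4
Insert x = 19
Old length odd (5). Middle was index 2 = -4.
New length even (6). New median = avg of two middle elements.
x = 19: 5 elements are < x, 0 elements are > x.
New sorted list: [-10, -6, -4, 4, 17, 19]
New median = 0

Answer: 0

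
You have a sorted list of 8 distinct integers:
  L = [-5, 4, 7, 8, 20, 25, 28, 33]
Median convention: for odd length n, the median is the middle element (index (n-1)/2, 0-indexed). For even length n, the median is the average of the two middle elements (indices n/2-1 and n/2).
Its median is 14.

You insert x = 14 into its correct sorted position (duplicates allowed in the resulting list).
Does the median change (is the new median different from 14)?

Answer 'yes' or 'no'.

Old median = 14
Insert x = 14
New median = 14
Changed? no

Answer: no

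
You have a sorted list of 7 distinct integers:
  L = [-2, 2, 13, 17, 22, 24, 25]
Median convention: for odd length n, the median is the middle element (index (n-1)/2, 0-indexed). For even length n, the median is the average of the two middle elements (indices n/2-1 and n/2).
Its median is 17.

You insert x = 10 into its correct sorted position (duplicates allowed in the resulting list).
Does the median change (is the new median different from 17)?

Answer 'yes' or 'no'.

Answer: yes

Derivation:
Old median = 17
Insert x = 10
New median = 15
Changed? yes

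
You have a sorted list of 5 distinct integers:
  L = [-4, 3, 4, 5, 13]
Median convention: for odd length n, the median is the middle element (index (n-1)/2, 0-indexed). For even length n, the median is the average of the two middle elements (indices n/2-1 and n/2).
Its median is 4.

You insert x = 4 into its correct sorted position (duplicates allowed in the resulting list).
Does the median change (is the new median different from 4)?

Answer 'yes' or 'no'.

Old median = 4
Insert x = 4
New median = 4
Changed? no

Answer: no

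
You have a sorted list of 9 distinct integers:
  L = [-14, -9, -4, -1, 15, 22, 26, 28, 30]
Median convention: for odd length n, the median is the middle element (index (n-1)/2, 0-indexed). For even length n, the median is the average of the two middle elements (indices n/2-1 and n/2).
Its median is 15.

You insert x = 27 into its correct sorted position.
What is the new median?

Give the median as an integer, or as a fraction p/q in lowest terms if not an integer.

Answer: 37/2

Derivation:
Old list (sorted, length 9): [-14, -9, -4, -1, 15, 22, 26, 28, 30]
Old median = 15
Insert x = 27
Old length odd (9). Middle was index 4 = 15.
New length even (10). New median = avg of two middle elements.
x = 27: 7 elements are < x, 2 elements are > x.
New sorted list: [-14, -9, -4, -1, 15, 22, 26, 27, 28, 30]
New median = 37/2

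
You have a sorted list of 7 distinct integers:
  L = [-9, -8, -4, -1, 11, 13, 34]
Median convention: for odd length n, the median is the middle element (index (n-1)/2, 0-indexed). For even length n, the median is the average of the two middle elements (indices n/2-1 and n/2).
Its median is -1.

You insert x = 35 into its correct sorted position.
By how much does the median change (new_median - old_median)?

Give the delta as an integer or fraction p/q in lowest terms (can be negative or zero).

Old median = -1
After inserting x = 35: new sorted = [-9, -8, -4, -1, 11, 13, 34, 35]
New median = 5
Delta = 5 - -1 = 6

Answer: 6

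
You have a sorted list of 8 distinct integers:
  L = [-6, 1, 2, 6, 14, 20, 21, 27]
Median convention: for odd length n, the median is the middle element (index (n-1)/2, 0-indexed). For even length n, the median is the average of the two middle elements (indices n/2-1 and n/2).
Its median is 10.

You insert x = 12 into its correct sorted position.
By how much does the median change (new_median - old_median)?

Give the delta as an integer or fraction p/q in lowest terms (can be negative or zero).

Answer: 2

Derivation:
Old median = 10
After inserting x = 12: new sorted = [-6, 1, 2, 6, 12, 14, 20, 21, 27]
New median = 12
Delta = 12 - 10 = 2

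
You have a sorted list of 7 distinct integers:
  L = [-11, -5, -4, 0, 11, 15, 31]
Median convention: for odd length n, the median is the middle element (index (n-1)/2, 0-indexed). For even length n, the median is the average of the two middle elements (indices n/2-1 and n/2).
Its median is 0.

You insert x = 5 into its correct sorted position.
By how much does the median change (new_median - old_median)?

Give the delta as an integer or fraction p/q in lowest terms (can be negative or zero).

Answer: 5/2

Derivation:
Old median = 0
After inserting x = 5: new sorted = [-11, -5, -4, 0, 5, 11, 15, 31]
New median = 5/2
Delta = 5/2 - 0 = 5/2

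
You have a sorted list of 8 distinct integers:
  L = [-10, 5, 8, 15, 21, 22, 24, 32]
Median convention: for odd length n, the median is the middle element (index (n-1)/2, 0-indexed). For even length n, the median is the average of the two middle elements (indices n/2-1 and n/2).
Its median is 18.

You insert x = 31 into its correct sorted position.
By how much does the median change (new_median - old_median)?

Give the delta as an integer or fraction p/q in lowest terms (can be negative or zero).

Answer: 3

Derivation:
Old median = 18
After inserting x = 31: new sorted = [-10, 5, 8, 15, 21, 22, 24, 31, 32]
New median = 21
Delta = 21 - 18 = 3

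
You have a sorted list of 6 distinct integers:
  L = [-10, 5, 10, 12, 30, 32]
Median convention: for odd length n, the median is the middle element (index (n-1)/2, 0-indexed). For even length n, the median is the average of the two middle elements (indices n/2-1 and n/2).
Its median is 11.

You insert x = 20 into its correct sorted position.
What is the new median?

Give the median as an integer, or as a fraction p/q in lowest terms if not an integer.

Answer: 12

Derivation:
Old list (sorted, length 6): [-10, 5, 10, 12, 30, 32]
Old median = 11
Insert x = 20
Old length even (6). Middle pair: indices 2,3 = 10,12.
New length odd (7). New median = single middle element.
x = 20: 4 elements are < x, 2 elements are > x.
New sorted list: [-10, 5, 10, 12, 20, 30, 32]
New median = 12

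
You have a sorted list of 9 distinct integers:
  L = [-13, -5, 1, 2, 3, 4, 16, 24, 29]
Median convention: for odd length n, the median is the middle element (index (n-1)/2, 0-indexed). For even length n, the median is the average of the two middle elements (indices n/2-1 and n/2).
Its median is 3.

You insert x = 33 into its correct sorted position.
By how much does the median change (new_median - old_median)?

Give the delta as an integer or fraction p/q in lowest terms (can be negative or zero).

Old median = 3
After inserting x = 33: new sorted = [-13, -5, 1, 2, 3, 4, 16, 24, 29, 33]
New median = 7/2
Delta = 7/2 - 3 = 1/2

Answer: 1/2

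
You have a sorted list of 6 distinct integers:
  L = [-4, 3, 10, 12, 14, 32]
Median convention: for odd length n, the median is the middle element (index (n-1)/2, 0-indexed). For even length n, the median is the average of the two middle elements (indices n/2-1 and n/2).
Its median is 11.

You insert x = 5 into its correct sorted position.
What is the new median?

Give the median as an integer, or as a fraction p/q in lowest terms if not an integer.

Answer: 10

Derivation:
Old list (sorted, length 6): [-4, 3, 10, 12, 14, 32]
Old median = 11
Insert x = 5
Old length even (6). Middle pair: indices 2,3 = 10,12.
New length odd (7). New median = single middle element.
x = 5: 2 elements are < x, 4 elements are > x.
New sorted list: [-4, 3, 5, 10, 12, 14, 32]
New median = 10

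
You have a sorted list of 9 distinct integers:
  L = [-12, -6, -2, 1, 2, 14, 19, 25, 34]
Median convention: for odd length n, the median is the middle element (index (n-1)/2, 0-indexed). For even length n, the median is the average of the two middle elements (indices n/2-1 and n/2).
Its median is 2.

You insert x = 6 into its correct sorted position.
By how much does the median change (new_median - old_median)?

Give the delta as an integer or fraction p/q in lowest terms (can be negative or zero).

Answer: 2

Derivation:
Old median = 2
After inserting x = 6: new sorted = [-12, -6, -2, 1, 2, 6, 14, 19, 25, 34]
New median = 4
Delta = 4 - 2 = 2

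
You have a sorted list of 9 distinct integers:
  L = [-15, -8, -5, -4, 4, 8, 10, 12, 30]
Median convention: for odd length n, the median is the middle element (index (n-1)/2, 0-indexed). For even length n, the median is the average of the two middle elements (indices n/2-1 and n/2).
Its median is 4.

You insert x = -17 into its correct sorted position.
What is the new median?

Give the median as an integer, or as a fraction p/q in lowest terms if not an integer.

Old list (sorted, length 9): [-15, -8, -5, -4, 4, 8, 10, 12, 30]
Old median = 4
Insert x = -17
Old length odd (9). Middle was index 4 = 4.
New length even (10). New median = avg of two middle elements.
x = -17: 0 elements are < x, 9 elements are > x.
New sorted list: [-17, -15, -8, -5, -4, 4, 8, 10, 12, 30]
New median = 0

Answer: 0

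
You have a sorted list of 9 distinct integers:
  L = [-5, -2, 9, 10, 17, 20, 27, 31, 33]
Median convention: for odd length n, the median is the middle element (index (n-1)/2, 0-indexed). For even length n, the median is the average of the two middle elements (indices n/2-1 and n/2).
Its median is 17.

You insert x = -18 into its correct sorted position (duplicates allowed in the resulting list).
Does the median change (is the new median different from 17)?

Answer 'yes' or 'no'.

Old median = 17
Insert x = -18
New median = 27/2
Changed? yes

Answer: yes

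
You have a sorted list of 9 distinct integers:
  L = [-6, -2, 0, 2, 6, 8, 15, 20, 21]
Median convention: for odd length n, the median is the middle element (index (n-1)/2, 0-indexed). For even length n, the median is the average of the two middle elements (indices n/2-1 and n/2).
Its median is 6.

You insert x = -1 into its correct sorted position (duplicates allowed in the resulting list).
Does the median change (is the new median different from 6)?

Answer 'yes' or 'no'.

Answer: yes

Derivation:
Old median = 6
Insert x = -1
New median = 4
Changed? yes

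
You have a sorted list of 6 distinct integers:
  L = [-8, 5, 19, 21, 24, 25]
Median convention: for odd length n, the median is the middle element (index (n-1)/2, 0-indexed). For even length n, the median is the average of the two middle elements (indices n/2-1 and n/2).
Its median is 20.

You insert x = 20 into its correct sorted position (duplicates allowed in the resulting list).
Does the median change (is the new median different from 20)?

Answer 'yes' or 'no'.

Answer: no

Derivation:
Old median = 20
Insert x = 20
New median = 20
Changed? no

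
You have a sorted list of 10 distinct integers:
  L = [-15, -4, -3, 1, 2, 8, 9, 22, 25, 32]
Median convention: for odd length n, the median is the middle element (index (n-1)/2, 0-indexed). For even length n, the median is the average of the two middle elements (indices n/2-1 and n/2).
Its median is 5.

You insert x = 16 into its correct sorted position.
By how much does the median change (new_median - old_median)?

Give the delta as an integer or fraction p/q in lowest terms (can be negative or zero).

Old median = 5
After inserting x = 16: new sorted = [-15, -4, -3, 1, 2, 8, 9, 16, 22, 25, 32]
New median = 8
Delta = 8 - 5 = 3

Answer: 3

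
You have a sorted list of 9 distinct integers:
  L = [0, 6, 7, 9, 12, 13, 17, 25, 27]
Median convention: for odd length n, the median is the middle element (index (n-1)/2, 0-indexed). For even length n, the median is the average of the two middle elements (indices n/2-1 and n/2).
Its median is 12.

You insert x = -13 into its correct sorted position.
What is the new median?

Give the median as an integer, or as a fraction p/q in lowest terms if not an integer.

Old list (sorted, length 9): [0, 6, 7, 9, 12, 13, 17, 25, 27]
Old median = 12
Insert x = -13
Old length odd (9). Middle was index 4 = 12.
New length even (10). New median = avg of two middle elements.
x = -13: 0 elements are < x, 9 elements are > x.
New sorted list: [-13, 0, 6, 7, 9, 12, 13, 17, 25, 27]
New median = 21/2

Answer: 21/2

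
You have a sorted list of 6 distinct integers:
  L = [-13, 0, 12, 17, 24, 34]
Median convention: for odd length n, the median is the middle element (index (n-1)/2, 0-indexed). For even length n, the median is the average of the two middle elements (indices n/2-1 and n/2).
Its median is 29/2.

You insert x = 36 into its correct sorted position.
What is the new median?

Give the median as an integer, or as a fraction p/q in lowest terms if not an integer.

Old list (sorted, length 6): [-13, 0, 12, 17, 24, 34]
Old median = 29/2
Insert x = 36
Old length even (6). Middle pair: indices 2,3 = 12,17.
New length odd (7). New median = single middle element.
x = 36: 6 elements are < x, 0 elements are > x.
New sorted list: [-13, 0, 12, 17, 24, 34, 36]
New median = 17

Answer: 17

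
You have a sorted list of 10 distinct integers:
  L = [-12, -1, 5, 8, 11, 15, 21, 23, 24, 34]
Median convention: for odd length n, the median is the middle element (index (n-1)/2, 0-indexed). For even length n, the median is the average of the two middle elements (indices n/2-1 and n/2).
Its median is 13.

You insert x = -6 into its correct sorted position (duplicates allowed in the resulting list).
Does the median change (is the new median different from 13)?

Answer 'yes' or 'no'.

Old median = 13
Insert x = -6
New median = 11
Changed? yes

Answer: yes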